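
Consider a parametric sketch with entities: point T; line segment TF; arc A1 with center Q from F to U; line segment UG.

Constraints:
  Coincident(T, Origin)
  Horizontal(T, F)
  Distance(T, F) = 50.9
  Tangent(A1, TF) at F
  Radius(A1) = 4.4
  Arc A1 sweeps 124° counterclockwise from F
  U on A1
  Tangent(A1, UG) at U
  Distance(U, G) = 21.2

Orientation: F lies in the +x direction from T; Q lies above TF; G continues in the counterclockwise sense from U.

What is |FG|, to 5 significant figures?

25.777

T is at the origin; T and F share the same y with |TF| = 50.9 and F on the +x side, so F = (50.900, 0.0000). Since A1 is tangent to TF there, QF ⟂ TF, so Q = F + (0, 4.4) = (50.900, 4.4000). On A1, F sits at bearing -90° from Q; a 124° counterclockwise sweep puts U at bearing 34°, so U = Q + 4.4·(cos 34°, sin 34°) = (54.548, 6.8604). Tangency of A1 to UG means the radius QU is perpendicular to UG, so UG runs along (−sin 34°, cos 34°); with |UG| = 21.2, G = (42.693, 24.436). Then |FG| = |G − F| = 25.777.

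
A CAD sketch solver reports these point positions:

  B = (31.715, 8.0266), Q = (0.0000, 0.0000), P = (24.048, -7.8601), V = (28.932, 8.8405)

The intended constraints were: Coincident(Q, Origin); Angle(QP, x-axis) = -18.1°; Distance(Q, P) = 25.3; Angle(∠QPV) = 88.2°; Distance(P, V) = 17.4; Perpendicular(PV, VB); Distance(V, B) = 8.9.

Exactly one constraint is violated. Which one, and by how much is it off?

Distance(V, B) = 8.9 — off by 6.00.

Q = (0.00, 0.00) ✓; QP at -18.10° ✓; |QP| = 25.30 ✓; ∠QPV = 88.20° ✓; |PV| = 17.40 ✓; ∠(PV, VB) = 90.00° ✓; |VB| = 2.900 ✗.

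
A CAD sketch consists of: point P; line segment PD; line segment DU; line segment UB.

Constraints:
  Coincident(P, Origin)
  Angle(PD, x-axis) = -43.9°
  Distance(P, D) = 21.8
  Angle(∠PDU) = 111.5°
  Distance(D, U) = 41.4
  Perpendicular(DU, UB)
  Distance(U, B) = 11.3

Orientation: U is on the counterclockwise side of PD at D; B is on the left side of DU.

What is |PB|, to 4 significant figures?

50.20

P is at the origin; PD runs at -43.9° with length 21.8, so D = 21.8·(cos -43.9°, sin -43.9°) = (15.71, -15.12). ∠PDU = 111.5°, so DU runs at -43.9° + (180° − 111.5°) = 24.60° from the x-axis; with |DU| = 41.4, U = D + 41.4·(cos 24.60°, sin 24.60°) = (53.35, 2.118). DU is perpendicular to UB; with |UB| = 11.3 on the left of DU, B = U + 11.3·(-0.4163, 0.9092) = (48.65, 12.39). Then |PB| = |B − P| = 50.20.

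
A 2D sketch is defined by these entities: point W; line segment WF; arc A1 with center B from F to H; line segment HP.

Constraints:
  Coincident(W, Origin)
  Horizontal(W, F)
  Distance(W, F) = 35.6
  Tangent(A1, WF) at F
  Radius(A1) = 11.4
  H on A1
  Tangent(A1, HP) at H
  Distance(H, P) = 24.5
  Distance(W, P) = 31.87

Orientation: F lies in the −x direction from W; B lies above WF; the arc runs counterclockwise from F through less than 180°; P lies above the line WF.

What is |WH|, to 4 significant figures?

26.16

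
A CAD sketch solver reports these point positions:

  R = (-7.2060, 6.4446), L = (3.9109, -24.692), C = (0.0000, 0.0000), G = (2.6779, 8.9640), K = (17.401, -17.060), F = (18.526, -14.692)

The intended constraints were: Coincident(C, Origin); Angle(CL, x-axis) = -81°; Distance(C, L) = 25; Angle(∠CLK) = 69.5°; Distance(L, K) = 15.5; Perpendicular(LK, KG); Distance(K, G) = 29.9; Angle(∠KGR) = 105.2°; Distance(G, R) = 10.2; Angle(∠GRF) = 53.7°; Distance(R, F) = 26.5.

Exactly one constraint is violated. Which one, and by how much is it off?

Distance(R, F) = 26.5 — off by 6.80.

C = (0.00, 0.00) ✓; CL at -81.00° ✓; |CL| = 25.00 ✓; ∠CLK = 69.50° ✓; |LK| = 15.50 ✓; ∠(LK, KG) = 90.00° ✓; |KG| = 29.90 ✓; ∠KGR = 105.2° ✓; |GR| = 10.20 ✓; ∠GRF = 53.70° ✓; |RF| = 33.30 ✗.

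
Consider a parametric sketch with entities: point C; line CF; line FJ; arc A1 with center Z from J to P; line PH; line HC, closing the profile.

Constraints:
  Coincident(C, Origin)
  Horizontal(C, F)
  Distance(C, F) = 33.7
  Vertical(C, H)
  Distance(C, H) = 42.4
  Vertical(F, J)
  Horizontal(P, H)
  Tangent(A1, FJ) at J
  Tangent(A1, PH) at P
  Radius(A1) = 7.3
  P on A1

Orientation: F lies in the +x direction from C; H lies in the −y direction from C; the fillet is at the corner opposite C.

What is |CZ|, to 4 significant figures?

43.92

C is at the origin; C and F share the same y with |CF| = 33.7 and F on the +x side, so F = (33.70, 0.000). CH is vertical with |CH| = 42.4 and H on the −y side, so H = (0.000, -42.40). The virtual corner opposite C is at (33.70, -42.40). A1 meets FJ tangentially, so ZJ is at right angles to FJ and A1 meets PH tangentially, so ZP is at right angles to PH, with radius 7.3, so the center Z sits 7.3 in from both sides at Z = (26.40, -35.10). Then |CZ| = |Z − C| = 43.92.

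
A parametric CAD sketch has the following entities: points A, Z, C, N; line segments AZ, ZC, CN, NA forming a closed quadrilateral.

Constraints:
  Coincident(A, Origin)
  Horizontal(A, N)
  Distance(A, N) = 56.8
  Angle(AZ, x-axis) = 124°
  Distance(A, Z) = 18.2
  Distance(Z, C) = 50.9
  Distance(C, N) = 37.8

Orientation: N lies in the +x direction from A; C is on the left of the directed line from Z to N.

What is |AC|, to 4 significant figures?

49.77

A is at the origin; A and N share the same y with |AN| = 56.8 and N in +x, so N = (56.8, 0). AZ runs at 124.0° with |AZ| = 18.2, so Z = (-10.18, 15.09). C is determined by |ZC| = 50.9 and |CN| = 37.8 together: it lies at the intersection of circle(Z, 50.9) and circle(N, 37.8). With |ZN| = 68.66, the foot of the radical line on ZN is 42.79 from Z and the perpendicular offset is √(50.9² − 42.79²) = 27.56. Taking the left-of-ZN solution: C = (37.62, 32.58).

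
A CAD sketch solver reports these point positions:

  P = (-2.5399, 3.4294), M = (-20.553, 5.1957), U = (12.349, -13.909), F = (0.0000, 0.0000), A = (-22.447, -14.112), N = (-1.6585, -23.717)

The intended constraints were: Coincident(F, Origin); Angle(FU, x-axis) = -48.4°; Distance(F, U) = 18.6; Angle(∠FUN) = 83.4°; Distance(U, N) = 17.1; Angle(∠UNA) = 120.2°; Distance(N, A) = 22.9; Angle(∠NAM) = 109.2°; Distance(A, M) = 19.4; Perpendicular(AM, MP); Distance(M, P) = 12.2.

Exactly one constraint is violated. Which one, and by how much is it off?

Distance(M, P) = 12.2 — off by 5.90.

F = (0.00, 0.00) ✓; FU at -48.40° ✓; |FU| = 18.60 ✓; ∠FUN = 83.40° ✓; |UN| = 17.10 ✓; ∠UNA = 120.2° ✓; |NA| = 22.90 ✓; ∠NAM = 109.2° ✓; |AM| = 19.40 ✓; ∠(AM, MP) = 90.00° ✓; |MP| = 18.10 ✗.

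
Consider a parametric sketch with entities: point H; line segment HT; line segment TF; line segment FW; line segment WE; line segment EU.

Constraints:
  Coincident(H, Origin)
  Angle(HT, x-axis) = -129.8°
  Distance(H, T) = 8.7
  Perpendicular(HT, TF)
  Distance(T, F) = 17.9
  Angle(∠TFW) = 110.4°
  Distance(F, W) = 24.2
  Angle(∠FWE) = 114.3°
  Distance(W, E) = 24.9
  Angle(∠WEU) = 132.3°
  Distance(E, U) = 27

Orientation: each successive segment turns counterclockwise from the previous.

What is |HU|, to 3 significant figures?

35.2

H is at the origin; HT runs at -129.8° with length 8.7, so T = (-5.57, -6.68). HT ⟂ TF, so TF runs at -39.8°; with |TF| = 17.9, F = (8.18, -18.1). ∠TFW = 110.4° gives FW at 29.8° from the x-axis; with |FW| = 24.2, W = (29.2, -6.12). ∠FWE = 114.3° gives WE at 95.5° from the x-axis; with |WE| = 24.9, E = (26.8, 18.7). ∠WEU = 132.3° gives EU at 143° from the x-axis; with |EU| = 27.0, U = (5.18, 34.8). Then |HU| = |U − H| = 35.2.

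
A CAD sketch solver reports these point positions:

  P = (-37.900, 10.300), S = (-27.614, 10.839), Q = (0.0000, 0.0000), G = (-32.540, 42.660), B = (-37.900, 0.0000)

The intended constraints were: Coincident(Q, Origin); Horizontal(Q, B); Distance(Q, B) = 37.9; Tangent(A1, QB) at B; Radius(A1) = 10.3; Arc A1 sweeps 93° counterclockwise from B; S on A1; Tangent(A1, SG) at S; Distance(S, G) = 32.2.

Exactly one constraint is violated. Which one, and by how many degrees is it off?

Tangent(A1, SG) at S — off by 5.80°.

Q = (0.00, 0.00) ✓; Q.y = 0.00, B.y = 0.00 ✓; |QB| = 37.90 ✓; ∠(PB, BQ) = 90.00° ✓; |PB| = 10.30 ✓; bearing(P→S) − bearing(P→B) = 93.00° ✓; |PS| = 10.30 ✓; ∠(PS, SG) = 84.20° ✗; |SG| = 32.20 ✓.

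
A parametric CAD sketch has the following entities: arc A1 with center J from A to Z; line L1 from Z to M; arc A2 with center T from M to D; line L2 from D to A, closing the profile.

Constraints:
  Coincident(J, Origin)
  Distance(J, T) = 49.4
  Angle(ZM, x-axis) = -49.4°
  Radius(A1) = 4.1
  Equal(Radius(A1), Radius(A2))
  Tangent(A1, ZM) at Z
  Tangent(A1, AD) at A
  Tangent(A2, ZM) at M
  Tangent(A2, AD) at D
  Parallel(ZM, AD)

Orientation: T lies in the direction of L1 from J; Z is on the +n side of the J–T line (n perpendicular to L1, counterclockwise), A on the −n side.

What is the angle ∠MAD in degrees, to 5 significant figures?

9.4247°

The slot axis is L1's direction at -49.4°, so u = (cos -49.4°, sin -49.4°) = (0.65077, -0.75927) and n = (−sin -49.4°, cos -49.4°) = (0.75927, 0.65077). J is at the origin and T lies 49.4 along u from J, so T = 49.4·u = (32.148, -37.508). Tangency of A1 to both parallel lines with radius 4.1 puts Z and A at J ± 4.1·n: Z = (3.1130, 2.6682), A = (-3.1130, -2.6682). Equal radii place M and D the same way about T: M = T + 4.1·n = (35.261, -34.840), D = T − 4.1·n = (29.035, -40.176). Then cos ∠MAD = AM·AD / (|AM||AD|), giving 9.4247°.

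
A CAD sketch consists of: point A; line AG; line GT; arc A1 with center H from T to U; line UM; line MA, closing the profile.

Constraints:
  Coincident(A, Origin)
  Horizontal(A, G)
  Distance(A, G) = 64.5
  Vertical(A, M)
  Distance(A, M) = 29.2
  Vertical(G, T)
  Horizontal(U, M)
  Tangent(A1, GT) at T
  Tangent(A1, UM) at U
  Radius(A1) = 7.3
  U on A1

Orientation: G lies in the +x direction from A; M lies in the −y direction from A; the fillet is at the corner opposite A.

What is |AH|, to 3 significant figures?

61.2

A is at the origin; A and G share the same y with |AG| = 64.5 and G on the +x side, so G = (64.5, 0.00). AM is vertical with |AM| = 29.2 and M on the −y side, so M = (0.00, -29.2). The virtual corner opposite A is at (64.5, -29.2). Since A1 is tangent to GT there, HT ⟂ GT and the tangent condition forces HU to be normal to UM, with radius 7.3, so the center H sits 7.3 in from both sides at H = (57.2, -21.9). Then |AH| = |H − A| = 61.2.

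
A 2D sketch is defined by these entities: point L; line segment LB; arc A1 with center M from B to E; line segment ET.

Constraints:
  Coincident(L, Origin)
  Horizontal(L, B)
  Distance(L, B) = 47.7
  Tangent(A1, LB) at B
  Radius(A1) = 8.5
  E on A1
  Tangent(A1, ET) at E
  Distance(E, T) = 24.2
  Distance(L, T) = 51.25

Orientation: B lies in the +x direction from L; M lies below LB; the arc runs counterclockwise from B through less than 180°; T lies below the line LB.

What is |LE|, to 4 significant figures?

40.13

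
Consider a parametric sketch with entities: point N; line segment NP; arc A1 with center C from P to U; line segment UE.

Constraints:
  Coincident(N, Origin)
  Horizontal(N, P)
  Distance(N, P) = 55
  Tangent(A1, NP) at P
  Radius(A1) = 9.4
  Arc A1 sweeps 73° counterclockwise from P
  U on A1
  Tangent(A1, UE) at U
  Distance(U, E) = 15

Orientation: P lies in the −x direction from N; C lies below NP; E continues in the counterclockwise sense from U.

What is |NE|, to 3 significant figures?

71.5

N is at the origin; NP is horizontal with |NP| = 55.0 and P on the −x side, so P = (-55.0, 0.00). The tangent condition forces CP to be normal to NP, so C = P + (0, -9.4) = (-55.0, -9.40). On A1, P sits at bearing 90° from C; a 73° counterclockwise sweep puts U at bearing 163°, so U = C + 9.4·(cos 163°, sin 163°) = (-64.0, -6.65). Since A1 is tangent to UE there, CU ⟂ UE, so UE runs along (−sin 163°, cos 163°); with |UE| = 15.0, E = (-68.4, -21.0). Then |NE| = |E − N| = 71.5.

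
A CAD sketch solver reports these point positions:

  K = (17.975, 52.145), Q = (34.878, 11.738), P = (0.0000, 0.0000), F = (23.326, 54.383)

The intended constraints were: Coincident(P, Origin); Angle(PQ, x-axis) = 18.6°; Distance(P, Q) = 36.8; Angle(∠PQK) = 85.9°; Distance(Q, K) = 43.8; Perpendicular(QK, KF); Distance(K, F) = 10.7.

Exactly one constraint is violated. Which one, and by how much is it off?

Distance(K, F) = 10.7 — off by 4.90.

P = (0.00, 0.00) ✓; PQ at 18.60° ✓; |PQ| = 36.80 ✓; ∠PQK = 85.90° ✓; |QK| = 43.80 ✓; ∠(QK, KF) = 90.00° ✓; |KF| = 5.800 ✗.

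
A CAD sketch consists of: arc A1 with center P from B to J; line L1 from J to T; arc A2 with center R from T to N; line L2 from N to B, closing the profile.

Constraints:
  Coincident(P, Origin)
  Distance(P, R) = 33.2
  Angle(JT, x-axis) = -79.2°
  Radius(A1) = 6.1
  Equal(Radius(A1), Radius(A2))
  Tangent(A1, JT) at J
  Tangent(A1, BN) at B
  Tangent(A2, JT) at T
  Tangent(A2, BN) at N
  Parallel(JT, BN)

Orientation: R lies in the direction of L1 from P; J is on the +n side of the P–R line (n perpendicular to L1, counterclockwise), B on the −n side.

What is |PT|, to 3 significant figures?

33.8

The slot axis is L1's direction at -79.2°, so u = (cos -79.2°, sin -79.2°) = (0.187, -0.982) and n = (−sin -79.2°, cos -79.2°) = (0.982, 0.187). P is at the origin and R lies 33.2 along u from P, so R = 33.2·u = (6.22, -32.6). Tangency of A1 to both parallel lines with radius 6.1 puts J and B at P ± 6.1·n: J = (5.99, 1.14), B = (-5.99, -1.14). Equal radii place T and N the same way about R: T = R + 6.1·n = (12.2, -31.5), N = R − 6.1·n = (0.229, -33.8). Then |PT| = |T − P| = 33.8.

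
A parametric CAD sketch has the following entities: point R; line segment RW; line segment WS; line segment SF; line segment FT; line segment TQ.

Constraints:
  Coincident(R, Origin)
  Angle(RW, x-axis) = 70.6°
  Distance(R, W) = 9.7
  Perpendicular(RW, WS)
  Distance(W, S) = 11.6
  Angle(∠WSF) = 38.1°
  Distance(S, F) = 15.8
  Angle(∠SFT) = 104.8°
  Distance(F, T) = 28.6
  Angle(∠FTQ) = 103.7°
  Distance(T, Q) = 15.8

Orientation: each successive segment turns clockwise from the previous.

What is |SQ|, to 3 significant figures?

36.4

R is at the origin; RW runs at 70.6° with length 9.7, so W = (3.22, 9.15). RW ⟂ WS, so WS runs at -19.4°; with |WS| = 11.6, S = (14.2, 5.30). ∠WSF = 38.1° gives SF at -161° from the x-axis; with |SF| = 15.8, F = (-0.803, 0.231). ∠SFT = 104.8° gives FT at 124° from the x-axis; with |FT| = 28.6, T = (-16.6, 24.1). ∠FTQ = 103.7° gives TQ at 47.2° from the x-axis; with |TQ| = 15.8, Q = (-5.85, 35.7). Then |SQ| = |Q − S| = 36.4.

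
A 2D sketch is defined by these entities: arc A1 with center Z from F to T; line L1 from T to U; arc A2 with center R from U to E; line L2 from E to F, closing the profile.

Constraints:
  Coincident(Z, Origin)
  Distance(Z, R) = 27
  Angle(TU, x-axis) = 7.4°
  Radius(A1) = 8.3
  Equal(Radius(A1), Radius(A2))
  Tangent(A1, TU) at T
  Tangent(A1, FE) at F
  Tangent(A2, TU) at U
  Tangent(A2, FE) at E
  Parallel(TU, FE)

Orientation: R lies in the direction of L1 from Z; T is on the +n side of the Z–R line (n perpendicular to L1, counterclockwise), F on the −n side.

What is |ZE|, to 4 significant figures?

28.25

The slot axis is L1's direction at 7.4°, so u = (cos 7.4°, sin 7.4°) = (0.9917, 0.1288) and n = (−sin 7.4°, cos 7.4°) = (-0.1288, 0.9917). Z is at the origin and R lies 27.0 along u from Z, so R = 27.0·u = (26.78, 3.477). Tangency of A1 to both parallel lines with radius 8.3 puts T and F at Z ± 8.3·n: T = (-1.069, 8.231), F = (1.069, -8.231). Equal radii place U and E the same way about R: U = R + 8.3·n = (25.71, 11.71), E = R − 8.3·n = (27.84, -4.753). Then |ZE| = |E − Z| = 28.25.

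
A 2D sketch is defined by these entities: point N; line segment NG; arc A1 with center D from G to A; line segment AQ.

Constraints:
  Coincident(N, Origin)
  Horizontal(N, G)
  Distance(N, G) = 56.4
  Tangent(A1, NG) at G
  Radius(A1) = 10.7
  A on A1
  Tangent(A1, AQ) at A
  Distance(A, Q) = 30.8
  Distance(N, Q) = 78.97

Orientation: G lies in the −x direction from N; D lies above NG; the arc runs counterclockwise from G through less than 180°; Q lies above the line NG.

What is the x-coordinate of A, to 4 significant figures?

-48.03

Checks: ∠(DG, GN) = 90.00° ✓; |DG| = 10.70 ✓; |DA| = 10.70 ✓; ∠(DA, AQ) = 90.00° ✓; |AQ| = 30.80 ✓; |NQ| = 78.97 ✓.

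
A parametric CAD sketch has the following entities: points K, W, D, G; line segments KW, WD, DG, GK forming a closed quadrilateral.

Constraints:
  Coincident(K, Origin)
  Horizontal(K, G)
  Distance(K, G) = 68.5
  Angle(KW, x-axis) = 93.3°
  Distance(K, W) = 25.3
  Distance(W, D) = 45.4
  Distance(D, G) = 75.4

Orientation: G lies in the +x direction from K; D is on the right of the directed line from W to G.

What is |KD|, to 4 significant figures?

20.49

Checks: |KG| = 68.50 ✓; |KW| = 25.30 ✓; |WD| = 45.40 ✓; |DG| = 75.40 ✓.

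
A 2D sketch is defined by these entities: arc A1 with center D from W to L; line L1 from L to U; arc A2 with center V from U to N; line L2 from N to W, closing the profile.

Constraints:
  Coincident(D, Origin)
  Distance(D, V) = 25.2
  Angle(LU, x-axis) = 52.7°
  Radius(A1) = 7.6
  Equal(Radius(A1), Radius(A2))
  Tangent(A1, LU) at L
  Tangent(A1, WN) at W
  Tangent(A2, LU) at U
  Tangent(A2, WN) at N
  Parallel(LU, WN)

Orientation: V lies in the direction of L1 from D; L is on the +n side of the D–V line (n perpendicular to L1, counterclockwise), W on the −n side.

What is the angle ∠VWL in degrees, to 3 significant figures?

73.2°

D is at the origin and V lies 25.2 along u from D, so V = 25.2·u = (15.3, 20.0). Tangency of A1 to both parallel lines with radius 7.6 puts L and W at D ± 7.6·n: L = (-6.05, 4.61), W = (6.05, -4.61). Then cos ∠VWL = WV·WL / (|WV||WL|), giving 73.2°.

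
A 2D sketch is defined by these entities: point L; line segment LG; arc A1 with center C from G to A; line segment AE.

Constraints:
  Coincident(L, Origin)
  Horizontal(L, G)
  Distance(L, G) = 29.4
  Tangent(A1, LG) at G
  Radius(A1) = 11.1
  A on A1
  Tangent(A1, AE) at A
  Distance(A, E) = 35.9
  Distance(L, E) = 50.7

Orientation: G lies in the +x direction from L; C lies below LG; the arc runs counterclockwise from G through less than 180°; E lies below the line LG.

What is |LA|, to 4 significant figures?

21.47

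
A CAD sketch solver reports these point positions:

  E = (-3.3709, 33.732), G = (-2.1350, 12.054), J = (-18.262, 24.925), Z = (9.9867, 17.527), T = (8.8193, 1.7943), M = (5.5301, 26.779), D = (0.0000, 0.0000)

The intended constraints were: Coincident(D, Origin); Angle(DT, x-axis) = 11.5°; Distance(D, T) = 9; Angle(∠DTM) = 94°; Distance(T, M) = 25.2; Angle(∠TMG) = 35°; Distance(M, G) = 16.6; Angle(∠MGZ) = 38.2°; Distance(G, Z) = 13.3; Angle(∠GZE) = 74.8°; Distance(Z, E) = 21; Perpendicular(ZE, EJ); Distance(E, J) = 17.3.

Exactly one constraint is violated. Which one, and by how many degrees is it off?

Perpendicular(ZE, EJ) — off by 8.90°.

D = (0.00, 0.00) ✓; DT at 11.50° ✓; |DT| = 9.000 ✓; ∠DTM = 94.00° ✓; |TM| = 25.20 ✓; ∠TMG = 35.00° ✓; |MG| = 16.60 ✓; ∠MGZ = 38.20° ✓; |GZ| = 13.30 ✓; ∠GZE = 74.80° ✓; |ZE| = 21.00 ✓; ∠(ZE, EJ) = 81.10° ✗; |EJ| = 17.30 ✓.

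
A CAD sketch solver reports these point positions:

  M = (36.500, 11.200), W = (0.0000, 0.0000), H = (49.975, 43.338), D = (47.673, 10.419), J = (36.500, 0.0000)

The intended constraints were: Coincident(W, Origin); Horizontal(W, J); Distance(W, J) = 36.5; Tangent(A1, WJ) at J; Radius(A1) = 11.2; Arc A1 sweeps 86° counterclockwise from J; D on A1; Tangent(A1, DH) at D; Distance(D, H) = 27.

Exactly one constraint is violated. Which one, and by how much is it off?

Distance(D, H) = 27 — off by 6.00.

W = (0.00, 0.00) ✓; W.y = 0.00, J.y = 0.00 ✓; |WJ| = 36.50 ✓; ∠(MJ, JW) = 90.00° ✓; |MJ| = 11.20 ✓; bearing(M→D) − bearing(M→J) = 86.00° ✓; |MD| = 11.20 ✓; ∠(MD, DH) = 90.00° ✓; |DH| = 33.00 ✗.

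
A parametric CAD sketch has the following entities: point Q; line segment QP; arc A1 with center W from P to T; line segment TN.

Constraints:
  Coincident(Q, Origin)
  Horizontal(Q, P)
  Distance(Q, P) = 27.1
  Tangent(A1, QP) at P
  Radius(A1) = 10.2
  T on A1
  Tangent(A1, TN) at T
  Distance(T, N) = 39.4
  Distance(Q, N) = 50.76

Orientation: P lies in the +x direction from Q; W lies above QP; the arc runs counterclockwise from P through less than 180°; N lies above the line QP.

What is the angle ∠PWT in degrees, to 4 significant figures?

123.2°

Q is at the origin; QP is horizontal with |QP| = 27.1 and P on the +x side, so P = (27.10, 0.000). A1 meets QP tangentially, so WP is at right angles to QP, so W = P + (0, 10.2) = (27.10, 10.20). Since WT ⟂ TN (tangency), |WN| = √(10.2² + 39.4²) = 40.70 regardless of where T sits on A1. So N lies on both circle(Q, 50.76) and circle(W, 40.70); the above-QP intersection is N = (14.09, 48.76). T is the foot of the tangent from N: T = (35.64, 15.78).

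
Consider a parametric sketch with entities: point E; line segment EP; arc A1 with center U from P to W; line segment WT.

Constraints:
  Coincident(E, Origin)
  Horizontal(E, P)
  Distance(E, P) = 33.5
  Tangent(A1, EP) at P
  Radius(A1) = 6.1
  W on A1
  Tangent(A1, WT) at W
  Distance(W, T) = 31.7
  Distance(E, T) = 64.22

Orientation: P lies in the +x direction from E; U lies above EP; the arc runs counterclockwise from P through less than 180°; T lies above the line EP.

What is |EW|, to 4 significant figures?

38.25

Checks: ∠(UP, PE) = 90.00° ✓; |UW| = 6.100 ✓; ∠(UW, WT) = 90.00° ✓; |WT| = 31.70 ✓; |ET| = 64.22 ✓.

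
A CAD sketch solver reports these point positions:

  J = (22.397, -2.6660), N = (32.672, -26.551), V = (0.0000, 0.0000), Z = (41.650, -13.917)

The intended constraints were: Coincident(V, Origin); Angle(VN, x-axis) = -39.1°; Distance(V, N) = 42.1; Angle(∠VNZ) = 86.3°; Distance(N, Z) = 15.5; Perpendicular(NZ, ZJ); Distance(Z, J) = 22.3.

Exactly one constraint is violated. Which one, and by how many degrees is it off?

Perpendicular(NZ, ZJ) — off by 5.10°.

V = (0.00, 0.00) ✓; VN at -39.10° ✓; |VN| = 42.10 ✓; ∠VNZ = 86.30° ✓; |NZ| = 15.50 ✓; ∠(NZ, ZJ) = 95.10° ✗; |ZJ| = 22.30 ✓.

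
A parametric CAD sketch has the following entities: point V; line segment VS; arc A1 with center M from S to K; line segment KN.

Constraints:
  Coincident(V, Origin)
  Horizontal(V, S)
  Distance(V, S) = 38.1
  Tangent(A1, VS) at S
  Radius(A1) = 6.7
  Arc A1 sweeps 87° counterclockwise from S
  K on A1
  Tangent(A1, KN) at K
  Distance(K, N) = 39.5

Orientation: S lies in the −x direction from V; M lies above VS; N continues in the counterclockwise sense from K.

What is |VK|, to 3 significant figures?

32.0

V is at the origin; VS is horizontal with |VS| = 38.1 and S on the −x side, so S = (-38.1, 0.00). Tangency of A1 to VS means the radius MS is perpendicular to VS, so M = S + (0, 6.7) = (-38.1, 6.70). On A1, S sits at bearing -90° from M; an 87° counterclockwise sweep puts K at bearing -3°, so K = M + 6.7·(cos -3°, sin -3°) = (-31.4, 6.35). Then |VK| = |K − V| = 32.0.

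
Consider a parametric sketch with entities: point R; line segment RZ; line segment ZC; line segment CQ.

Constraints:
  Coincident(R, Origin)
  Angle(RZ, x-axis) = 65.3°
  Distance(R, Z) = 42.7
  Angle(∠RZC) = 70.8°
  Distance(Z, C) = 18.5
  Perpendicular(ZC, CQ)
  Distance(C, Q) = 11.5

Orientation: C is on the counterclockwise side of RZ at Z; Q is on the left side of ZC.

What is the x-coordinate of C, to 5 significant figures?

-0.57191

R is at the origin; RZ runs at 65.3° with length 42.7, so Z = 42.7·(cos 65.3°, sin 65.3°) = (17.843, 38.793). ∠RZC = 70.8°, so ZC runs at 65.3° + (180° − 70.8°) = 174.50° from the x-axis; with |ZC| = 18.5, C = Z + 18.5·(cos 174.50°, sin 174.50°) = (-0.57191, 40.566). So C.x = -0.57191.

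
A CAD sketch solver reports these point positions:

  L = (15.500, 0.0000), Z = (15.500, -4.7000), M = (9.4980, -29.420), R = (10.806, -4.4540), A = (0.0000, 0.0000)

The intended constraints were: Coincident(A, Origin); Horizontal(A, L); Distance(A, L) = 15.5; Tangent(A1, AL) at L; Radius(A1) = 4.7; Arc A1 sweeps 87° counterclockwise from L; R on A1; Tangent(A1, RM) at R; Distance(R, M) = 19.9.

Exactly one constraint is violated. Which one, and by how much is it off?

Distance(R, M) = 19.9 — off by 5.10.

A = (0.00, 0.00) ✓; A.y = 0.00, L.y = 0.00 ✓; |AL| = 15.50 ✓; ∠(ZL, LA) = 90.00° ✓; |ZL| = 4.700 ✓; bearing(Z→R) − bearing(Z→L) = 87.00° ✓; |ZR| = 4.700 ✓; ∠(ZR, RM) = 90.00° ✓; |RM| = 25.00 ✗.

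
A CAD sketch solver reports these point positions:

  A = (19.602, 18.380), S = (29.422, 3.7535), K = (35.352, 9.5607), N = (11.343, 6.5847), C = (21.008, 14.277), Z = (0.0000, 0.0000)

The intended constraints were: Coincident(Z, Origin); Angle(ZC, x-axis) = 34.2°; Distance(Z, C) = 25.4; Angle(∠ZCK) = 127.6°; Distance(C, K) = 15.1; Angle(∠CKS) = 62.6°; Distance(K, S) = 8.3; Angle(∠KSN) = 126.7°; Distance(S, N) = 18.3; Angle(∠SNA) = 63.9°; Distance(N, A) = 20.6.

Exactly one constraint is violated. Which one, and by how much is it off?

Distance(N, A) = 20.6 — off by 6.20.

Z = (0.00, 0.00) ✓; ZC at 34.20° ✓; |ZC| = 25.40 ✓; ∠ZCK = 127.6° ✓; |CK| = 15.10 ✓; ∠CKS = 62.60° ✓; |KS| = 8.300 ✓; ∠KSN = 126.7° ✓; |SN| = 18.30 ✓; ∠SNA = 63.90° ✓; |NA| = 14.40 ✗.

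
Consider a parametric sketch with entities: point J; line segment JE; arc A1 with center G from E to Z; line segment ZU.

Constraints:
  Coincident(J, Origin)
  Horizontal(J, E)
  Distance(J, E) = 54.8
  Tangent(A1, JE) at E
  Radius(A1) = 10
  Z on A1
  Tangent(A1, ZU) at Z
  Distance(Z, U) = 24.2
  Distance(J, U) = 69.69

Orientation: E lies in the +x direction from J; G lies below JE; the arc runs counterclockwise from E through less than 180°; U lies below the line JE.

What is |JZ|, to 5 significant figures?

48.996

J is at the origin; JE is horizontal with |JE| = 54.8 and E on the +x side, so E = (54.800, 0.0000). Since A1 is tangent to JE there, GE ⟂ JE, so G = E + (0, -10) = (54.800, -10.000). Since GZ ⟂ ZU (tangency), |GU| = √(10.0² + 24.2²) = 26.185 regardless of where Z sits on A1. So U lies on both circle(J, 69.69) and circle(G, 26.185); the below-JE intersection is U = (59.856, -35.692). Z is the foot of the tangent from U: Z = (46.469, -15.532).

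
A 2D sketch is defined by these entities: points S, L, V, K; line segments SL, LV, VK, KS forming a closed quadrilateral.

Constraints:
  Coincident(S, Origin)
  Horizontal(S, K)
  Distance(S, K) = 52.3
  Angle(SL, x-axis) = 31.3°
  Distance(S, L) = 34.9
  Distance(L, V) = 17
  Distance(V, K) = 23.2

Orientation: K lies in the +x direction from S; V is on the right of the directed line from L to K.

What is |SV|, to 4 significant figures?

29.15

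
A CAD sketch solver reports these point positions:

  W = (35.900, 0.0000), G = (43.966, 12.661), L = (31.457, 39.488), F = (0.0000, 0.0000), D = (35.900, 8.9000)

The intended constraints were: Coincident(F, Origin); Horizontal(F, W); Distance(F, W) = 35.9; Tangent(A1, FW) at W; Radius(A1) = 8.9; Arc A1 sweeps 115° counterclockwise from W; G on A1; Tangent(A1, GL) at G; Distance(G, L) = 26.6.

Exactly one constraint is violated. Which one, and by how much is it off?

Distance(G, L) = 26.6 — off by 3.00.

F = (0.00, 0.00) ✓; F.y = 0.00, W.y = 0.00 ✓; |FW| = 35.90 ✓; ∠(DW, WF) = 90.00° ✓; |DW| = 8.900 ✓; bearing(D→G) − bearing(D→W) = 115.0° ✓; |DG| = 8.900 ✓; ∠(DG, GL) = 90.00° ✓; |GL| = 29.60 ✗.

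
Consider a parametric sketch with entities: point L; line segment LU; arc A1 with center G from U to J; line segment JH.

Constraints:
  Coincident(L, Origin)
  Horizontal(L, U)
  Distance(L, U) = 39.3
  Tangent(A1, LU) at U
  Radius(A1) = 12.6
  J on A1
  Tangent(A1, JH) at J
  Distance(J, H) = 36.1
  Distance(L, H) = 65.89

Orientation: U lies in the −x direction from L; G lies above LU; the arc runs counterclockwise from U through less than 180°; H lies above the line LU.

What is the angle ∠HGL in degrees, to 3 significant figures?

112°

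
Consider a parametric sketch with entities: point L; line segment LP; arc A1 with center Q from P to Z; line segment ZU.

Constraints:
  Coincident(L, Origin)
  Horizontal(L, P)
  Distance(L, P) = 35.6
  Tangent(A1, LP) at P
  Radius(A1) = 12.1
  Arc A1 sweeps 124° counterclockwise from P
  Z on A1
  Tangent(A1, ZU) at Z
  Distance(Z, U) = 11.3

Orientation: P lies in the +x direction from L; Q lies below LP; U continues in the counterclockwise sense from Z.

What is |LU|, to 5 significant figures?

42.591

L is at the origin; L and P share the same y with |LP| = 35.6 and P on the +x side, so P = (35.600, 0.0000). A1 meets LP tangentially, so QP is at right angles to LP, so Q = P + (0, -12.1) = (35.600, -12.100). On A1, P sits at bearing 90° from Q; a 124° counterclockwise sweep puts Z at bearing 214°, so Z = Q + 12.1·(cos 214°, sin 214°) = (25.569, -18.866). The tangent condition forces QZ to be normal to ZU, so ZU runs along (−sin 214°, cos 214°); with |ZU| = 11.3, U = (31.888, -28.234). Then |LU| = |U − L| = 42.591.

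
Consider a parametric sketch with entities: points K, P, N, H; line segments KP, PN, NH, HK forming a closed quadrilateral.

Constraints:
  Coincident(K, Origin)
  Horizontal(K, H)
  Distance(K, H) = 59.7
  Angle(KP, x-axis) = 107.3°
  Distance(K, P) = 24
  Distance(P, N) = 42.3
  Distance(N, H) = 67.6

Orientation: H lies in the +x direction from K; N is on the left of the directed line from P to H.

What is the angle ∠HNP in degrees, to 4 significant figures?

76.17°

K is at the origin; KH is horizontal with |KH| = 59.7 and H in +x, so H = (59.7, 0). KP runs at 107.3° with |KP| = 24.0, so P = (-7.137, 22.91). N is determined by |PN| = 42.3 and |NH| = 67.6 together: it lies at the intersection of circle(P, 42.3) and circle(H, 67.6). With |PH| = 70.66, the foot of the radical line on PH is 15.65 from P and the perpendicular offset is √(42.3² − 15.65²) = 39.30. Taking the left-of-PH solution: N = (20.41, 55.01).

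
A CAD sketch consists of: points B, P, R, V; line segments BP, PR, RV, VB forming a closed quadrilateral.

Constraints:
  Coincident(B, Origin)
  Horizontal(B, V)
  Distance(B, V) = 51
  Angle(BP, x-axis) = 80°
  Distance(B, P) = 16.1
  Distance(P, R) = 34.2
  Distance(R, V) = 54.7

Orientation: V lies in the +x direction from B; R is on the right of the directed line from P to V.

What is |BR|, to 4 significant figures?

18.19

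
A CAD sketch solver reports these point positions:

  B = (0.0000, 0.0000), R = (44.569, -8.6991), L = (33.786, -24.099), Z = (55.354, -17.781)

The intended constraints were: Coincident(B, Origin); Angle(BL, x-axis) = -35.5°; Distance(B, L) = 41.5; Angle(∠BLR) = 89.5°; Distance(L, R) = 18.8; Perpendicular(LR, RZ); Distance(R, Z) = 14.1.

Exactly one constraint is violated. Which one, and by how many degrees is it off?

Perpendicular(LR, RZ) — off by 5.10°.

B = (0.00, 0.00) ✓; BL at -35.50° ✓; |BL| = 41.50 ✓; ∠BLR = 89.50° ✓; |LR| = 18.80 ✓; ∠(LR, RZ) = 95.10° ✗; |RZ| = 14.10 ✓.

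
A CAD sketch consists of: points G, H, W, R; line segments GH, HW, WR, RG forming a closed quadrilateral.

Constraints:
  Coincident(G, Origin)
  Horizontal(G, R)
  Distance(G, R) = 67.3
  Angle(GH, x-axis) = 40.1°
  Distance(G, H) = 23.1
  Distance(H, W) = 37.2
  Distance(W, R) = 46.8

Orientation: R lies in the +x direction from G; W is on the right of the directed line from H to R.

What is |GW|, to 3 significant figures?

33.5

G is at the origin; GR is horizontal with |GR| = 67.3 and R in +x, so R = (67.3, 0). GH runs at 40.1° with |GH| = 23.1, so H = (17.7, 14.9). W is determined by |HW| = 37.2 and |WR| = 46.8 together: it lies at the intersection of circle(H, 37.2) and circle(R, 46.8). With |HR| = 51.8, the foot of the radical line on HR is 18.1 from H and the perpendicular offset is √(37.2² − 18.1²) = 32.5. Taking the right-of-HR solution: W = (25.7, -21.4).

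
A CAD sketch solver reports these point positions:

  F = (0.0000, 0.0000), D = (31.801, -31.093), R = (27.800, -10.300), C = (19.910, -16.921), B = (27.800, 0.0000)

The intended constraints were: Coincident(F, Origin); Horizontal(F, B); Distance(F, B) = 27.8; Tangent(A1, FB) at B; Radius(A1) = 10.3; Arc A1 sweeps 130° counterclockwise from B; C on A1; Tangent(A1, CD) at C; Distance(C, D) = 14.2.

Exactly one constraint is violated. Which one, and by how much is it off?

Distance(C, D) = 14.2 — off by 4.30.

F = (0.00, 0.00) ✓; F.y = 0.00, B.y = 0.00 ✓; |FB| = 27.80 ✓; ∠(RB, BF) = 90.00° ✓; |RB| = 10.30 ✓; bearing(R→C) − bearing(R→B) = 130.0° ✓; |RC| = 10.30 ✓; ∠(RC, CD) = 90.00° ✓; |CD| = 18.50 ✗.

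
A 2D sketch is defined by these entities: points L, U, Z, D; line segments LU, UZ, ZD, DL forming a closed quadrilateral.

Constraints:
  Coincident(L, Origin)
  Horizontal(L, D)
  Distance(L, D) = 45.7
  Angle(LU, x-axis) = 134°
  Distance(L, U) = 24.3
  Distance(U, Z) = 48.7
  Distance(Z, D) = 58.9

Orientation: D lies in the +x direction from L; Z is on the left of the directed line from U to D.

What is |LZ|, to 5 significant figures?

54.733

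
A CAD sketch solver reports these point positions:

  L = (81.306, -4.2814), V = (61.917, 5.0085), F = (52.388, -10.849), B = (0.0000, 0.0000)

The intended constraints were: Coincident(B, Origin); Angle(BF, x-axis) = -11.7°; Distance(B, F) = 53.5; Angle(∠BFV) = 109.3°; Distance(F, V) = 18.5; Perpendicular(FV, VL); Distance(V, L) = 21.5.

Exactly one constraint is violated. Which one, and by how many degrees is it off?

Perpendicular(FV, VL) — off by 5.40°.

B = (0.00, 0.00) ✓; BF at -11.70° ✓; |BF| = 53.50 ✓; ∠BFV = 109.3° ✓; |FV| = 18.50 ✓; ∠(FV, VL) = 84.60° ✗; |VL| = 21.50 ✓.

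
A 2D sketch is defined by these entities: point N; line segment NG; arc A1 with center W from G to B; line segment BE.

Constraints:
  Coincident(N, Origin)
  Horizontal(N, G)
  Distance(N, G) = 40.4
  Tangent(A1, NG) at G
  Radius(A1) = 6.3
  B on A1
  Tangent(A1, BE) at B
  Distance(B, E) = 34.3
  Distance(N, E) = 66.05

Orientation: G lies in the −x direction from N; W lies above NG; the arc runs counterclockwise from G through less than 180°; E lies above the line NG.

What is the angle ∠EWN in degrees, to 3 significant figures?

121°

N is at the origin; NG is horizontal with |NG| = 40.4 and G on the −x side, so G = (-40.4, 0.00). Since A1 is tangent to NG there, WG ⟂ NG, so W = G + (0, 6.3) = (-40.4, 6.30). Since WB ⟂ BE (tangency), |WE| = √(6.3² + 34.3²) = 34.9 regardless of where B sits on A1. So E lies on both circle(N, 66.05) and circle(W, 34.9); the above-NG intersection is E = (-53.6, 38.6). B is the foot of the tangent from E: B = (-35.1, 9.70).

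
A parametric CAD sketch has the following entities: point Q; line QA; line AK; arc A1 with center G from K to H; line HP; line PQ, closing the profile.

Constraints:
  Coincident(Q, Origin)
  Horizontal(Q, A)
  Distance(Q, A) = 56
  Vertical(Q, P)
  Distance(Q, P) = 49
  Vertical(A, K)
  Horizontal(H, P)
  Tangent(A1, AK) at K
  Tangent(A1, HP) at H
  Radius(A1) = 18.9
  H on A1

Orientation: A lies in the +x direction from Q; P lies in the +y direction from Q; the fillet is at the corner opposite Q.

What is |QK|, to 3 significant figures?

63.6

The virtual corner opposite Q is at (56.0, 49.0). Since A1 is tangent to AK there, GK ⟂ AK and since A1 is tangent to HP there, GH ⟂ HP, with radius 18.9, so the center G sits 18.9 in from both sides at G = (37.1, 30.1). That places the tangent points at K = (56.0, 30.1) on AK and H = (37.1, 49.0) on HP. Then |QK| = |K − Q| = 63.6.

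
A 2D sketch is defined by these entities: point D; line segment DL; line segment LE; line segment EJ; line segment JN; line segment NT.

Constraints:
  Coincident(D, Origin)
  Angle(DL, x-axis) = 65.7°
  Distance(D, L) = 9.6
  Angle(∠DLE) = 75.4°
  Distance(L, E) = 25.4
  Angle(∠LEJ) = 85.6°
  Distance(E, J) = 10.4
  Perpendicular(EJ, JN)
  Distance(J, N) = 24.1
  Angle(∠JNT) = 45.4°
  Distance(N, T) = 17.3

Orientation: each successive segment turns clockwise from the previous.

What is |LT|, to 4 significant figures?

13.92

D is at the origin; DL runs at 65.7° with length 9.6, so L = (3.951, 8.749). ∠DLE = 75.4° gives LE at -38.90° from the x-axis; with |LE| = 25.4, E = (23.72, -7.201). ∠LEJ = 85.6° gives EJ at -133.3° from the x-axis; with |EJ| = 10.4, J = (16.59, -14.77). EJ is perpendicular to JN, so JN runs at 136.7°; with |JN| = 24.1, N = (-0.9539, 1.759). ∠JNT = 45.4° gives NT at 2.100° from the x-axis; with |NT| = 17.3, T = (16.33, 2.393). Then |LT| = |T − L| = 13.92.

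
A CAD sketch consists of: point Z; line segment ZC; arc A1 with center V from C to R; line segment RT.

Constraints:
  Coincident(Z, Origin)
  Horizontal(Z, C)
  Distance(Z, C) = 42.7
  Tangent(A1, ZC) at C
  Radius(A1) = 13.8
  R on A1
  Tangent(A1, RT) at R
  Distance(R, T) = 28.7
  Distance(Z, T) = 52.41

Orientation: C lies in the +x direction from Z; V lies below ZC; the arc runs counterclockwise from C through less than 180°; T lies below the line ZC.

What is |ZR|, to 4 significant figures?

32.26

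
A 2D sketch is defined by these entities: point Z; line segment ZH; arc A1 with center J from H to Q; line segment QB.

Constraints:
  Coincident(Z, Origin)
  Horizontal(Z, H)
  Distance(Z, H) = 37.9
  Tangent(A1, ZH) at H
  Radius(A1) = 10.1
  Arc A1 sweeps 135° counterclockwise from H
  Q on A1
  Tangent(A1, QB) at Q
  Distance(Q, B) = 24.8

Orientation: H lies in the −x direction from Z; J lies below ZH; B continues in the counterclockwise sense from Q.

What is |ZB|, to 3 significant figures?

44.3

Z is at the origin; ZH is horizontal with |ZH| = 37.9 and H on the −x side, so H = (-37.9, 0.00). Tangency of A1 to ZH means the radius JH is perpendicular to ZH, so J = H + (0, -10.1) = (-37.9, -10.1). On A1, H sits at bearing 90° from J; a 135° counterclockwise sweep puts Q at bearing 225°, so Q = J + 10.1·(cos 225°, sin 225°) = (-45.0, -17.2). The tangent condition forces JQ to be normal to QB, so QB runs along (−sin 225°, cos 225°); with |QB| = 24.8, B = (-27.5, -34.8). Then |ZB| = |B − Z| = 44.3.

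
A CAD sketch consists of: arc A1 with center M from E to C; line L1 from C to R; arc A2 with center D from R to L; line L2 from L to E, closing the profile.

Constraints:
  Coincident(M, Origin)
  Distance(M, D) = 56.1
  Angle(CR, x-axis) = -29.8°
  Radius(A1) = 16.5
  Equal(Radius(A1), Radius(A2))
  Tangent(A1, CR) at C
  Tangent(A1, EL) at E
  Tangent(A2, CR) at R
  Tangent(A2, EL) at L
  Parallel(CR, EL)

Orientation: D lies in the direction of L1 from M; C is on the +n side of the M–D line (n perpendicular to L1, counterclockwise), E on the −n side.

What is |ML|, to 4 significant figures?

58.48

The slot axis is L1's direction at -29.8°, so u = (cos -29.8°, sin -29.8°) = (0.8678, -0.4970) and n = (−sin -29.8°, cos -29.8°) = (0.4970, 0.8678). M is at the origin and D lies 56.1 along u from M, so D = 56.1·u = (48.68, -27.88). Tangency of A1 to both parallel lines with radius 16.5 puts C and E at M ± 16.5·n: C = (8.200, 14.32), E = (-8.200, -14.32). Equal radii place R and L the same way about D: R = D + 16.5·n = (56.88, -13.56), L = D − 16.5·n = (40.48, -42.20). Then |ML| = |L − M| = 58.48.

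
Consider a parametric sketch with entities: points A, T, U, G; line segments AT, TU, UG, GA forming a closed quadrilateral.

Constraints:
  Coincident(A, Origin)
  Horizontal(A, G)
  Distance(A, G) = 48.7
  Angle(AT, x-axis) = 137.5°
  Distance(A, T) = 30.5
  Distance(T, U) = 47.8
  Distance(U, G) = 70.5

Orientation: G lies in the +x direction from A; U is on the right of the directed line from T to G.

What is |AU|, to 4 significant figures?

31.49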